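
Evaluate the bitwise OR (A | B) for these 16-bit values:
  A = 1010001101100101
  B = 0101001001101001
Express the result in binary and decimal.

Apply | to each column (1 where either bit is 1):
  1010001101100101
| 0101001001101001
------------------
  1111001101101101

Answer: 1111001101101101 (62317)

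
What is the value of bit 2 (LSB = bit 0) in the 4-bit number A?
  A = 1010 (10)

Bit 2 is the 3rd from the right.
  1010
   ^
That bit is 0.

Answer: 0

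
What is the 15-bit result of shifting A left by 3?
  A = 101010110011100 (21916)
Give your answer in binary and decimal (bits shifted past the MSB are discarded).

Shift left by 3: drop the top 3 bit(s), append 3 zero(s) on the right.
  101010110011100  ->  discard [101], keep [010110011100], append 000
= 010110011100000

Answer: 010110011100000 (11488)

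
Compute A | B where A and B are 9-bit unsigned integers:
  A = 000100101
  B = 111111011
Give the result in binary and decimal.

Apply | to each column (1 where either bit is 1):
  000100101
| 111111011
-----------
  111111111

Answer: 111111111 (511)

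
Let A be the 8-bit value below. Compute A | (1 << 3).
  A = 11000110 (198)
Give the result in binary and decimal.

Mask = 1 << 3 = 00001000
Bit 3 of A is 0, so OR-ing with the mask flips it to 1.
  11000110
| 00001000
----------
  11001110

Answer: 11001110 (206)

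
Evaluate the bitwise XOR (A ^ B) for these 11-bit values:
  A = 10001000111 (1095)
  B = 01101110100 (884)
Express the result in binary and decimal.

Apply ^ to each column (1 where bits differ):
  10001000111
^ 01101110100
-------------
  11100110011

Answer: 11100110011 (1843)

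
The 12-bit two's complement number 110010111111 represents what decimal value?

MSB is 1, so the value is negative. Find the magnitude:
1. Invert bits:  001101000000
2. Add 1:        001101000001  = 833
3. Apply sign:   -833

Answer: -833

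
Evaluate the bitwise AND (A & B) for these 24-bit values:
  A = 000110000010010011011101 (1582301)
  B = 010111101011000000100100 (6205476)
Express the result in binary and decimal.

Apply & to each column (1 only where both bits are 1):
  000110000010010011011101
& 010111101011000000100100
--------------------------
  000110000010000000000100

Answer: 000110000010000000000100 (1581060)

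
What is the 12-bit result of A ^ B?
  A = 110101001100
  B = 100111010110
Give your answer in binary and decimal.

Apply ^ to each column (1 where bits differ):
  110101001100
^ 100111010110
--------------
  010010011010

Answer: 010010011010 (1178)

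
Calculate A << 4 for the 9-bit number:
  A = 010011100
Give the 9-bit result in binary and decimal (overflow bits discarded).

Shift left by 4: drop the top 4 bit(s), append 4 zero(s) on the right.
  010011100  ->  discard [0100], keep [11100], append 0000
= 111000000

Answer: 111000000 (448)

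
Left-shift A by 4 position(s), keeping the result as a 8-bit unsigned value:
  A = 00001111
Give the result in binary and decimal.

Shift left by 4: drop the top 4 bit(s), append 4 zero(s) on the right.
  00001111  ->  discard [0000], keep [1111], append 0000
= 11110000

Answer: 11110000 (240)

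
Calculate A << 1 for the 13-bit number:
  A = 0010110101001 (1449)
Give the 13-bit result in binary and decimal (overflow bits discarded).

Shift left by 1: drop the top 1 bit(s), append 1 zero(s) on the right.
  0010110101001  ->  discard [0], keep [010110101001], append 0
= 0101101010010

Answer: 0101101010010 (2898)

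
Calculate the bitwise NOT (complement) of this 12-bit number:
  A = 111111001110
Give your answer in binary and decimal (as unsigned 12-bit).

Flip each bit (0->1, 1->0):
  111111001110
  000000110001

Answer: 000000110001 (49)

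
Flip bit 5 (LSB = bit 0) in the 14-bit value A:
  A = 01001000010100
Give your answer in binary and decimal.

Mask = 1 << 5 = 00000000100000
Bit 5 of A is 0; XOR with the mask flips it to 1.
  01001000010100
^ 00000000100000
----------------
  01001000110100

Answer: 01001000110100 (4660)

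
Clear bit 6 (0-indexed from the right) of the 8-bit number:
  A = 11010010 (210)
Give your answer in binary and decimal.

Mask = ~(1 << 6) = 10111111
Bit 6 of A is 1, so AND-ing with the mask clears it to 0.
  11010010
& 10111111
----------
  10010010

Answer: 10010010 (146)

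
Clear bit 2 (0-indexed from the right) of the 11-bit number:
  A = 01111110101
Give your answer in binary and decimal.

Mask = ~(1 << 2) = 11111111011
Bit 2 of A is 1, so AND-ing with the mask clears it to 0.
  01111110101
& 11111111011
-------------
  01111110001

Answer: 01111110001 (1009)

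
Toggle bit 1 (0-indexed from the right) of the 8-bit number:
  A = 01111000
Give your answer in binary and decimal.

Mask = 1 << 1 = 00000010
Bit 1 of A is 0; XOR with the mask flips it to 1.
  01111000
^ 00000010
----------
  01111010

Answer: 01111010 (122)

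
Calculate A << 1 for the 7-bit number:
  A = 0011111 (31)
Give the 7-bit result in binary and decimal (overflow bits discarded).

Shift left by 1: drop the top 1 bit(s), append 1 zero(s) on the right.
  0011111  ->  discard [0], keep [011111], append 0
= 0111110

Answer: 0111110 (62)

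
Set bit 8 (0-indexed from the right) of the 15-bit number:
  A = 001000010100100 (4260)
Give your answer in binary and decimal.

Mask = 1 << 8 = 000000100000000
Bit 8 of A is 0, so OR-ing with the mask flips it to 1.
  001000010100100
| 000000100000000
-----------------
  001000110100100

Answer: 001000110100100 (4516)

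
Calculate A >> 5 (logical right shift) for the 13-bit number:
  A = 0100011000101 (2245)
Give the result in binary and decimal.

Logical shift right by 5: drop the bottom 5 bit(s), prepend 5 zero(s) on the left.
  0100011000101  ->  keep [01000110], discard [00101], prepend 00000
= 0000001000110

Answer: 0000001000110 (70)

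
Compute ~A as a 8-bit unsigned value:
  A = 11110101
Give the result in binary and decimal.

Flip each bit (0->1, 1->0):
  11110101
  00001010

Answer: 00001010 (10)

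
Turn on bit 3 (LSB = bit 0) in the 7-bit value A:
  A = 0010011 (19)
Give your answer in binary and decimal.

Mask = 1 << 3 = 0001000
Bit 3 of A is 0, so OR-ing with the mask flips it to 1.
  0010011
| 0001000
---------
  0011011

Answer: 0011011 (27)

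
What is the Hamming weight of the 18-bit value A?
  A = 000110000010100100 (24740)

000110000010100100
1-bits at positions (from bit 0 = LSB): 2, 5, 7, 13, 14
Count = 5

Answer: 5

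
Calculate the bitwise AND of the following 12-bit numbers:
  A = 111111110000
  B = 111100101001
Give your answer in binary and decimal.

Apply & to each column (1 only where both bits are 1):
  111111110000
& 111100101001
--------------
  111100100000

Answer: 111100100000 (3872)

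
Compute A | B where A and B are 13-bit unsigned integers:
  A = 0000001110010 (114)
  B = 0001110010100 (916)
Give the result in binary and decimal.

Apply | to each column (1 where either bit is 1):
  0000001110010
| 0001110010100
---------------
  0001111110110

Answer: 0001111110110 (1014)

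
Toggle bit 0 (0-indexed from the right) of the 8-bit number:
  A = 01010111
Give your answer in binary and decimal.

Mask = 1 << 0 = 00000001
Bit 0 of A is 1; XOR with the mask flips it to 0.
  01010111
^ 00000001
----------
  01010110

Answer: 01010110 (86)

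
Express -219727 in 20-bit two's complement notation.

1. Binary of +219727:  00110101101001001111
2. Invert bits:     11001010010110110000
3. Add 1:           11001010010110110001

Answer: 11001010010110110001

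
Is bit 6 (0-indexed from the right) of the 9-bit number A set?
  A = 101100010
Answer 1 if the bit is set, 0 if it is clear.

Bit 6 is the 7th from the right.
  101100010
    ^
That bit is 1.

Answer: 1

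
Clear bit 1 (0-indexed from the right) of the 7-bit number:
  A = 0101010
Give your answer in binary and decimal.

Mask = ~(1 << 1) = 1111101
Bit 1 of A is 1, so AND-ing with the mask clears it to 0.
  0101010
& 1111101
---------
  0101000

Answer: 0101000 (40)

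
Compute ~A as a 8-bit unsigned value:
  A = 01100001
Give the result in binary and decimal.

Flip each bit (0->1, 1->0):
  01100001
  10011110

Answer: 10011110 (158)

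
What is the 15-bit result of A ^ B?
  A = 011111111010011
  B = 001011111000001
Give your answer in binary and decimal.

Apply ^ to each column (1 where bits differ):
  011111111010011
^ 001011111000001
-----------------
  010100000010010

Answer: 010100000010010 (10258)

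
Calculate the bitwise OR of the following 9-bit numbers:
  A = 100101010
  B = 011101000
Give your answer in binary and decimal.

Apply | to each column (1 where either bit is 1):
  100101010
| 011101000
-----------
  111101010

Answer: 111101010 (490)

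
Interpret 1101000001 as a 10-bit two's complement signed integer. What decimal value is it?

MSB is 1, so the value is negative. Find the magnitude:
1. Invert bits:  0010111110
2. Add 1:        0010111111  = 191
3. Apply sign:   -191

Answer: -191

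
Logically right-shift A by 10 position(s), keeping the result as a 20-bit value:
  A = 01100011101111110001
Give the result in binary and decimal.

Logical shift right by 10: drop the bottom 10 bit(s), prepend 10 zero(s) on the left.
  01100011101111110001  ->  keep [0110001110], discard [1111110001], prepend 0000000000
= 00000000000110001110

Answer: 00000000000110001110 (398)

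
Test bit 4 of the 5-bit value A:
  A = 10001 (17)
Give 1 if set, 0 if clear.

Bit 4 is the 5th from the right.
  10001
  ^
That bit is 1.

Answer: 1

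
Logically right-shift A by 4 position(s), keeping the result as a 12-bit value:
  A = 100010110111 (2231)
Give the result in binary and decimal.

Logical shift right by 4: drop the bottom 4 bit(s), prepend 4 zero(s) on the left.
  100010110111  ->  keep [10001011], discard [0111], prepend 0000
= 000010001011

Answer: 000010001011 (139)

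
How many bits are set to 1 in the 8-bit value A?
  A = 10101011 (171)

10101011
1-bits at positions (from bit 0 = LSB): 0, 1, 3, 5, 7
Count = 5

Answer: 5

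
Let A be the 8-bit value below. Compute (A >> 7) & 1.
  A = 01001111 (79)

Bit 7 is the 8th from the right.
  01001111
  ^
That bit is 0.

Answer: 0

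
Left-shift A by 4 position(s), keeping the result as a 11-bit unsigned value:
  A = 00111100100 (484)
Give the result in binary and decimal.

Shift left by 4: drop the top 4 bit(s), append 4 zero(s) on the right.
  00111100100  ->  discard [0011], keep [1100100], append 0000
= 11001000000

Answer: 11001000000 (1600)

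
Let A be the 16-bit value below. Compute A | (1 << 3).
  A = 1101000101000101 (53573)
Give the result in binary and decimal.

Mask = 1 << 3 = 0000000000001000
Bit 3 of A is 0, so OR-ing with the mask flips it to 1.
  1101000101000101
| 0000000000001000
------------------
  1101000101001101

Answer: 1101000101001101 (53581)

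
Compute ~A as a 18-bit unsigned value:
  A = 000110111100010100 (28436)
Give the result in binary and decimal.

Flip each bit (0->1, 1->0):
  000110111100010100
  111001000011101011

Answer: 111001000011101011 (233707)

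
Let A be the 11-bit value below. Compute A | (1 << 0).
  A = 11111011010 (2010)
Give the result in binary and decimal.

Mask = 1 << 0 = 00000000001
Bit 0 of A is 0, so OR-ing with the mask flips it to 1.
  11111011010
| 00000000001
-------------
  11111011011

Answer: 11111011011 (2011)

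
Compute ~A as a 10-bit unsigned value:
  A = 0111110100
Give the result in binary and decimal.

Flip each bit (0->1, 1->0):
  0111110100
  1000001011

Answer: 1000001011 (523)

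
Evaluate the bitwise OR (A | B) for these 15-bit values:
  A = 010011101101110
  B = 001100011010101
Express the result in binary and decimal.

Apply | to each column (1 where either bit is 1):
  010011101101110
| 001100011010101
-----------------
  011111111111111

Answer: 011111111111111 (16383)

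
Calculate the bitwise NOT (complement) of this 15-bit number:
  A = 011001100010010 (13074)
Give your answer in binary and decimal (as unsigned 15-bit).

Flip each bit (0->1, 1->0):
  011001100010010
  100110011101101

Answer: 100110011101101 (19693)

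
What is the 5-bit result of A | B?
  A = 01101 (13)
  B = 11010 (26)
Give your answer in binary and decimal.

Apply | to each column (1 where either bit is 1):
  01101
| 11010
-------
  11111

Answer: 11111 (31)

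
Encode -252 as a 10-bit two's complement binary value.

1. Binary of +252:  0011111100
2. Invert bits:     1100000011
3. Add 1:           1100000100

Answer: 1100000100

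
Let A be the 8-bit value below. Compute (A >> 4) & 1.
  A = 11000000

Bit 4 is the 5th from the right.
  11000000
     ^
That bit is 0.

Answer: 0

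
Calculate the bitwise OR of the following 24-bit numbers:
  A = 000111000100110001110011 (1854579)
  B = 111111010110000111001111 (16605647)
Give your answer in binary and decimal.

Apply | to each column (1 where either bit is 1):
  000111000100110001110011
| 111111010110000111001111
--------------------------
  111111010110110111111111

Answer: 111111010110110111111111 (16608767)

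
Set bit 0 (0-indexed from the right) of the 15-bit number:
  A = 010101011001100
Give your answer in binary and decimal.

Mask = 1 << 0 = 000000000000001
Bit 0 of A is 0, so OR-ing with the mask flips it to 1.
  010101011001100
| 000000000000001
-----------------
  010101011001101

Answer: 010101011001101 (10957)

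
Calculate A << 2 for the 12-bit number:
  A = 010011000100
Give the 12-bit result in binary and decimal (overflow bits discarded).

Shift left by 2: drop the top 2 bit(s), append 2 zero(s) on the right.
  010011000100  ->  discard [01], keep [0011000100], append 00
= 001100010000

Answer: 001100010000 (784)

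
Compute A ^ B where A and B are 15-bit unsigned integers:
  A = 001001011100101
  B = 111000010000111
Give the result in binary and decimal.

Apply ^ to each column (1 where bits differ):
  001001011100101
^ 111000010000111
-----------------
  110001001100010

Answer: 110001001100010 (25186)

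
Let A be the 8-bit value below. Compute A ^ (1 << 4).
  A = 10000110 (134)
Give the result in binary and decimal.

Mask = 1 << 4 = 00010000
Bit 4 of A is 0; XOR with the mask flips it to 1.
  10000110
^ 00010000
----------
  10010110

Answer: 10010110 (150)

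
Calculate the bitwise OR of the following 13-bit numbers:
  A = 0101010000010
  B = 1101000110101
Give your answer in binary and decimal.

Apply | to each column (1 where either bit is 1):
  0101010000010
| 1101000110101
---------------
  1101010110111

Answer: 1101010110111 (6839)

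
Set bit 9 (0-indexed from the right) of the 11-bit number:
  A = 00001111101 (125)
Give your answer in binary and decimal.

Mask = 1 << 9 = 01000000000
Bit 9 of A is 0, so OR-ing with the mask flips it to 1.
  00001111101
| 01000000000
-------------
  01001111101

Answer: 01001111101 (637)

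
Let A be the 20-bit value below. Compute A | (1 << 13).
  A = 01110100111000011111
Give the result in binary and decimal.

Mask = 1 << 13 = 00000010000000000000
Bit 13 of A is 0, so OR-ing with the mask flips it to 1.
  01110100111000011111
| 00000010000000000000
----------------------
  01110110111000011111

Answer: 01110110111000011111 (486943)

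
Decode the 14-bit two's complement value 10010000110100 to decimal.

MSB is 1, so the value is negative. Find the magnitude:
1. Invert bits:  01101111001011
2. Add 1:        01101111001100  = 7116
3. Apply sign:   -7116

Answer: -7116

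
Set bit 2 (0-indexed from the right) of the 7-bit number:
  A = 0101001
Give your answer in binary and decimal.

Mask = 1 << 2 = 0000100
Bit 2 of A is 0, so OR-ing with the mask flips it to 1.
  0101001
| 0000100
---------
  0101101

Answer: 0101101 (45)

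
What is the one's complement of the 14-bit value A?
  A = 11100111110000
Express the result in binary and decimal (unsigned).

Flip each bit (0->1, 1->0):
  11100111110000
  00011000001111

Answer: 00011000001111 (1551)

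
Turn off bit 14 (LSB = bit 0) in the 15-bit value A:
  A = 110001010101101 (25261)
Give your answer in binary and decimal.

Mask = ~(1 << 14) = 011111111111111
Bit 14 of A is 1, so AND-ing with the mask clears it to 0.
  110001010101101
& 011111111111111
-----------------
  010001010101101

Answer: 010001010101101 (8877)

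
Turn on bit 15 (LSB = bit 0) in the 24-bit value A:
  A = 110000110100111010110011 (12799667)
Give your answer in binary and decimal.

Mask = 1 << 15 = 000000001000000000000000
Bit 15 of A is 0, so OR-ing with the mask flips it to 1.
  110000110100111010110011
| 000000001000000000000000
--------------------------
  110000111100111010110011

Answer: 110000111100111010110011 (12832435)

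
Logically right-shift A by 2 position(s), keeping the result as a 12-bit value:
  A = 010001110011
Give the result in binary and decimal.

Logical shift right by 2: drop the bottom 2 bit(s), prepend 2 zero(s) on the left.
  010001110011  ->  keep [0100011100], discard [11], prepend 00
= 000100011100

Answer: 000100011100 (284)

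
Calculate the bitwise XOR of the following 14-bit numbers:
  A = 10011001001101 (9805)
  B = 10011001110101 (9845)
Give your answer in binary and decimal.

Apply ^ to each column (1 where bits differ):
  10011001001101
^ 10011001110101
----------------
  00000000111000

Answer: 00000000111000 (56)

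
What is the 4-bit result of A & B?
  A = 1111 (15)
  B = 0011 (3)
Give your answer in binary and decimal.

Apply & to each column (1 only where both bits are 1):
  1111
& 0011
------
  0011

Answer: 0011 (3)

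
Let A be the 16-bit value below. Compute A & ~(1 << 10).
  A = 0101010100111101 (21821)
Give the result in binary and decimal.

Mask = ~(1 << 10) = 1111101111111111
Bit 10 of A is 1, so AND-ing with the mask clears it to 0.
  0101010100111101
& 1111101111111111
------------------
  0101000100111101

Answer: 0101000100111101 (20797)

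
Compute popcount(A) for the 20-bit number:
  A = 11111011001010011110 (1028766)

11111011001010011110
1-bits at positions (from bit 0 = LSB): 1, 2, 3, 4, 7, 9, 12, 13, 15, 16, 17, 18, 19
Count = 13

Answer: 13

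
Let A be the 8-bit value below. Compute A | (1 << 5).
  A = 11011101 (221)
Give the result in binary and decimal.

Mask = 1 << 5 = 00100000
Bit 5 of A is 0, so OR-ing with the mask flips it to 1.
  11011101
| 00100000
----------
  11111101

Answer: 11111101 (253)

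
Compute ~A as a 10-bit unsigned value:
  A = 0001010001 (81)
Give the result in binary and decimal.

Flip each bit (0->1, 1->0):
  0001010001
  1110101110

Answer: 1110101110 (942)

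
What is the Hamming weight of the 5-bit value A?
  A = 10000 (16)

10000
1-bits at positions (from bit 0 = LSB): 4
Count = 1

Answer: 1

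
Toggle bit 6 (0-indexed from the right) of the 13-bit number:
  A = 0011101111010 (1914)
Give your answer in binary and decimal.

Mask = 1 << 6 = 0000001000000
Bit 6 of A is 1; XOR with the mask flips it to 0.
  0011101111010
^ 0000001000000
---------------
  0011100111010

Answer: 0011100111010 (1850)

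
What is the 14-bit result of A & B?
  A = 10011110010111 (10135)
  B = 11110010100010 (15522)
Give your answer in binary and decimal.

Apply & to each column (1 only where both bits are 1):
  10011110010111
& 11110010100010
----------------
  10010010000010

Answer: 10010010000010 (9346)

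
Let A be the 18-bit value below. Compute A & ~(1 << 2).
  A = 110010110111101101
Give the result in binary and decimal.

Mask = ~(1 << 2) = 111111111111111011
Bit 2 of A is 1, so AND-ing with the mask clears it to 0.
  110010110111101101
& 111111111111111011
--------------------
  110010110111101001

Answer: 110010110111101001 (208361)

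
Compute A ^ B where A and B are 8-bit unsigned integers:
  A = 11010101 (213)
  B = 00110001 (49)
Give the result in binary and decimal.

Apply ^ to each column (1 where bits differ):
  11010101
^ 00110001
----------
  11100100

Answer: 11100100 (228)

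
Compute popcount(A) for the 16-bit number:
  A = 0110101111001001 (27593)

0110101111001001
1-bits at positions (from bit 0 = LSB): 0, 3, 6, 7, 8, 9, 11, 13, 14
Count = 9

Answer: 9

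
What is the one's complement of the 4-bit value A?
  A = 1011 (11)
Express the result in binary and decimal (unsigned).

Flip each bit (0->1, 1->0):
  1011
  0100

Answer: 0100 (4)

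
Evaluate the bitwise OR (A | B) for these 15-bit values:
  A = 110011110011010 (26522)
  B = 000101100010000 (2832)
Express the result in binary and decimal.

Apply | to each column (1 where either bit is 1):
  110011110011010
| 000101100010000
-----------------
  110111110011010

Answer: 110111110011010 (28570)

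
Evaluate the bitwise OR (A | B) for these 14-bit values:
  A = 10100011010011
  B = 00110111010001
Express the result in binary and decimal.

Apply | to each column (1 where either bit is 1):
  10100011010011
| 00110111010001
----------------
  10110111010011

Answer: 10110111010011 (11731)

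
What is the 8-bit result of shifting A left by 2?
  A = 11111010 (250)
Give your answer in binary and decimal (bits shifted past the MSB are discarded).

Shift left by 2: drop the top 2 bit(s), append 2 zero(s) on the right.
  11111010  ->  discard [11], keep [111010], append 00
= 11101000

Answer: 11101000 (232)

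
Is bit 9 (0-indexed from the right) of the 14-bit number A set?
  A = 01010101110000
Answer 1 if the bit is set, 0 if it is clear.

Bit 9 is the 10th from the right.
  01010101110000
      ^
That bit is 0.

Answer: 0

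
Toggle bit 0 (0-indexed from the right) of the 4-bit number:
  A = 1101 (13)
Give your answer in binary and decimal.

Mask = 1 << 0 = 0001
Bit 0 of A is 1; XOR with the mask flips it to 0.
  1101
^ 0001
------
  1100

Answer: 1100 (12)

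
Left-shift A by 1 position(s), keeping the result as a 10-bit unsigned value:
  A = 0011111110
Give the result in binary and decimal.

Shift left by 1: drop the top 1 bit(s), append 1 zero(s) on the right.
  0011111110  ->  discard [0], keep [011111110], append 0
= 0111111100

Answer: 0111111100 (508)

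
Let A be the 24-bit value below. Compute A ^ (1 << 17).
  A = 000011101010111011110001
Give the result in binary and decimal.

Mask = 1 << 17 = 000000100000000000000000
Bit 17 of A is 1; XOR with the mask flips it to 0.
  000011101010111011110001
^ 000000100000000000000000
--------------------------
  000011001010111011110001

Answer: 000011001010111011110001 (831217)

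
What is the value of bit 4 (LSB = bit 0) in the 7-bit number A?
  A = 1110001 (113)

Bit 4 is the 5th from the right.
  1110001
    ^
That bit is 1.

Answer: 1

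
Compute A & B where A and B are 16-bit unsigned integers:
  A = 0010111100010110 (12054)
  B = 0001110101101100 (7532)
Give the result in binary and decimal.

Apply & to each column (1 only where both bits are 1):
  0010111100010110
& 0001110101101100
------------------
  0000110100000100

Answer: 0000110100000100 (3332)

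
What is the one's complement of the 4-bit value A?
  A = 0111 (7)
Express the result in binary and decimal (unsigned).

Flip each bit (0->1, 1->0):
  0111
  1000

Answer: 1000 (8)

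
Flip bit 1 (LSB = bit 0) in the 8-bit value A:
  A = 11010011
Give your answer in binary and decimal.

Mask = 1 << 1 = 00000010
Bit 1 of A is 1; XOR with the mask flips it to 0.
  11010011
^ 00000010
----------
  11010001

Answer: 11010001 (209)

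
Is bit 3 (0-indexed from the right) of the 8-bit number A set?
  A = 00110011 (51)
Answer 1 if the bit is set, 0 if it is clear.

Bit 3 is the 4th from the right.
  00110011
      ^
That bit is 0.

Answer: 0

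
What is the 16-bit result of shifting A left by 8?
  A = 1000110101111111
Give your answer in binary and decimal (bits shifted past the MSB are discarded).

Shift left by 8: drop the top 8 bit(s), append 8 zero(s) on the right.
  1000110101111111  ->  discard [10001101], keep [01111111], append 00000000
= 0111111100000000

Answer: 0111111100000000 (32512)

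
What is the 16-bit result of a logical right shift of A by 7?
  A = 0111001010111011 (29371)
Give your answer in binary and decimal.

Logical shift right by 7: drop the bottom 7 bit(s), prepend 7 zero(s) on the left.
  0111001010111011  ->  keep [011100101], discard [0111011], prepend 0000000
= 0000000011100101

Answer: 0000000011100101 (229)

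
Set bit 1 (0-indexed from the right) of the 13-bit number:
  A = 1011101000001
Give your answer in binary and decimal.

Mask = 1 << 1 = 0000000000010
Bit 1 of A is 0, so OR-ing with the mask flips it to 1.
  1011101000001
| 0000000000010
---------------
  1011101000011

Answer: 1011101000011 (5955)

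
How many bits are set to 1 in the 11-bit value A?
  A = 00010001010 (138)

00010001010
1-bits at positions (from bit 0 = LSB): 1, 3, 7
Count = 3

Answer: 3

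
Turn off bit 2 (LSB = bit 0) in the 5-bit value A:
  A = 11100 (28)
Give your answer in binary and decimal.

Mask = ~(1 << 2) = 11011
Bit 2 of A is 1, so AND-ing with the mask clears it to 0.
  11100
& 11011
-------
  11000

Answer: 11000 (24)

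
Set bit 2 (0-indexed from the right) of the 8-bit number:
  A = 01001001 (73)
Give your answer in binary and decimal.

Mask = 1 << 2 = 00000100
Bit 2 of A is 0, so OR-ing with the mask flips it to 1.
  01001001
| 00000100
----------
  01001101

Answer: 01001101 (77)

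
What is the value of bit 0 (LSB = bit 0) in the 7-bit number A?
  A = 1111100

Bit 0 is the 1st from the right.
  1111100
        ^
That bit is 0.

Answer: 0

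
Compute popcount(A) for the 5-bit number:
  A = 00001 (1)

00001
1-bits at positions (from bit 0 = LSB): 0
Count = 1

Answer: 1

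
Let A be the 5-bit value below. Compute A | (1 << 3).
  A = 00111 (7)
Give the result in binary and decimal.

Mask = 1 << 3 = 01000
Bit 3 of A is 0, so OR-ing with the mask flips it to 1.
  00111
| 01000
-------
  01111

Answer: 01111 (15)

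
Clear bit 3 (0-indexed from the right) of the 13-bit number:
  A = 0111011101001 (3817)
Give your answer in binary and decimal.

Mask = ~(1 << 3) = 1111111110111
Bit 3 of A is 1, so AND-ing with the mask clears it to 0.
  0111011101001
& 1111111110111
---------------
  0111011100001

Answer: 0111011100001 (3809)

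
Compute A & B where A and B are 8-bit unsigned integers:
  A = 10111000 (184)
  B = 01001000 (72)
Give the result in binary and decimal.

Apply & to each column (1 only where both bits are 1):
  10111000
& 01001000
----------
  00001000

Answer: 00001000 (8)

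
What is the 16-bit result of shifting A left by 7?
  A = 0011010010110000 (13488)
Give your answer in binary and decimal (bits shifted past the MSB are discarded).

Shift left by 7: drop the top 7 bit(s), append 7 zero(s) on the right.
  0011010010110000  ->  discard [0011010], keep [010110000], append 0000000
= 0101100000000000

Answer: 0101100000000000 (22528)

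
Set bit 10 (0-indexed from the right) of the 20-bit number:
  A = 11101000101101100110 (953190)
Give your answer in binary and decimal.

Mask = 1 << 10 = 00000000010000000000
Bit 10 of A is 0, so OR-ing with the mask flips it to 1.
  11101000101101100110
| 00000000010000000000
----------------------
  11101000111101100110

Answer: 11101000111101100110 (954214)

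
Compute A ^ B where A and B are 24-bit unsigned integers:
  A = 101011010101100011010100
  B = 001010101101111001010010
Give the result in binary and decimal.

Apply ^ to each column (1 where bits differ):
  101011010101100011010100
^ 001010101101111001010010
--------------------------
  100001111000011010000110

Answer: 100001111000011010000110 (8881798)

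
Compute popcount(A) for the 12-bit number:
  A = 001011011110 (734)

001011011110
1-bits at positions (from bit 0 = LSB): 1, 2, 3, 4, 6, 7, 9
Count = 7

Answer: 7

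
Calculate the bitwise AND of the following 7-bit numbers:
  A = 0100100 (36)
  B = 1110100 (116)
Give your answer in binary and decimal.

Apply & to each column (1 only where both bits are 1):
  0100100
& 1110100
---------
  0100100

Answer: 0100100 (36)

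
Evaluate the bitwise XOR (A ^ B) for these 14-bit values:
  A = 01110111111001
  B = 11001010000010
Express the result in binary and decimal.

Apply ^ to each column (1 where bits differ):
  01110111111001
^ 11001010000010
----------------
  10111101111011

Answer: 10111101111011 (12155)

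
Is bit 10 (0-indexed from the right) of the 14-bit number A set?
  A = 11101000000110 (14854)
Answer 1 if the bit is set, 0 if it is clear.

Bit 10 is the 11th from the right.
  11101000000110
     ^
That bit is 0.

Answer: 0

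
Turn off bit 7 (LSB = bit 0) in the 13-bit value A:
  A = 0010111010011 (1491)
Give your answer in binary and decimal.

Mask = ~(1 << 7) = 1111101111111
Bit 7 of A is 1, so AND-ing with the mask clears it to 0.
  0010111010011
& 1111101111111
---------------
  0010101010011

Answer: 0010101010011 (1363)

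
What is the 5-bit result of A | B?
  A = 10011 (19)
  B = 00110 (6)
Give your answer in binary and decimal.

Apply | to each column (1 where either bit is 1):
  10011
| 00110
-------
  10111

Answer: 10111 (23)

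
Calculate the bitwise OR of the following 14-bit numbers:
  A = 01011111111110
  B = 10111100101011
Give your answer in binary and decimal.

Apply | to each column (1 where either bit is 1):
  01011111111110
| 10111100101011
----------------
  11111111111111

Answer: 11111111111111 (16383)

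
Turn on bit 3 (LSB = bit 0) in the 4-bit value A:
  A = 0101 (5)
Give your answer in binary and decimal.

Mask = 1 << 3 = 1000
Bit 3 of A is 0, so OR-ing with the mask flips it to 1.
  0101
| 1000
------
  1101

Answer: 1101 (13)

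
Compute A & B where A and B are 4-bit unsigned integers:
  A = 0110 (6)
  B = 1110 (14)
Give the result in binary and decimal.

Apply & to each column (1 only where both bits are 1):
  0110
& 1110
------
  0110

Answer: 0110 (6)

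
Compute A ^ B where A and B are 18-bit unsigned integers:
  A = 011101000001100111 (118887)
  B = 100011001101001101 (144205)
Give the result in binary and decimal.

Apply ^ to each column (1 where bits differ):
  011101000001100111
^ 100011001101001101
--------------------
  111110001100101010

Answer: 111110001100101010 (254762)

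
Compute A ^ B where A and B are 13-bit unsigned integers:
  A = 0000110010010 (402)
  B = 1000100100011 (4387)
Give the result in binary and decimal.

Apply ^ to each column (1 where bits differ):
  0000110010010
^ 1000100100011
---------------
  1000010110001

Answer: 1000010110001 (4273)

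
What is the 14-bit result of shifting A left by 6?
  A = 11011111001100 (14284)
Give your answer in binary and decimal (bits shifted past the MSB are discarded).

Shift left by 6: drop the top 6 bit(s), append 6 zero(s) on the right.
  11011111001100  ->  discard [110111], keep [11001100], append 000000
= 11001100000000

Answer: 11001100000000 (13056)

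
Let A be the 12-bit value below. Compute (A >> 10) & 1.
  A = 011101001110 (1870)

Bit 10 is the 11th from the right.
  011101001110
   ^
That bit is 1.

Answer: 1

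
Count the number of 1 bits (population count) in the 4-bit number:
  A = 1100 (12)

1100
1-bits at positions (from bit 0 = LSB): 2, 3
Count = 2

Answer: 2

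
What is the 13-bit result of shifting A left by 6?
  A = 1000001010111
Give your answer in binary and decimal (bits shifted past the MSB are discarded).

Shift left by 6: drop the top 6 bit(s), append 6 zero(s) on the right.
  1000001010111  ->  discard [100000], keep [1010111], append 000000
= 1010111000000

Answer: 1010111000000 (5568)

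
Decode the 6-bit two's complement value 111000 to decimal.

MSB is 1, so the value is negative. Find the magnitude:
1. Invert bits:  000111
2. Add 1:        001000  = 8
3. Apply sign:   -8

Answer: -8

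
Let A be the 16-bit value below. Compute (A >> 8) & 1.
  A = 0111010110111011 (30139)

Bit 8 is the 9th from the right.
  0111010110111011
         ^
That bit is 1.

Answer: 1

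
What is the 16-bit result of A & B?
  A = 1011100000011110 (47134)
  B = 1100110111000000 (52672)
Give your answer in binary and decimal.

Apply & to each column (1 only where both bits are 1):
  1011100000011110
& 1100110111000000
------------------
  1000100000000000

Answer: 1000100000000000 (34816)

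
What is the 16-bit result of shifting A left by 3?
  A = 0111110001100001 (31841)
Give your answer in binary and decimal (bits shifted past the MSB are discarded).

Shift left by 3: drop the top 3 bit(s), append 3 zero(s) on the right.
  0111110001100001  ->  discard [011], keep [1110001100001], append 000
= 1110001100001000

Answer: 1110001100001000 (58120)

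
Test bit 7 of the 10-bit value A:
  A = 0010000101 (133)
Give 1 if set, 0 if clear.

Bit 7 is the 8th from the right.
  0010000101
    ^
That bit is 1.

Answer: 1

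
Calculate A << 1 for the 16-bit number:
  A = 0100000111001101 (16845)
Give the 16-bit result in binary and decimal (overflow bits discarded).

Shift left by 1: drop the top 1 bit(s), append 1 zero(s) on the right.
  0100000111001101  ->  discard [0], keep [100000111001101], append 0
= 1000001110011010

Answer: 1000001110011010 (33690)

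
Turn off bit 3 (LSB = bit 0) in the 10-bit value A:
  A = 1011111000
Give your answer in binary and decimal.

Mask = ~(1 << 3) = 1111110111
Bit 3 of A is 1, so AND-ing with the mask clears it to 0.
  1011111000
& 1111110111
------------
  1011110000

Answer: 1011110000 (752)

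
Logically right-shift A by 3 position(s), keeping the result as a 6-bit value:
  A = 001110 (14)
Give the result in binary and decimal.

Logical shift right by 3: drop the bottom 3 bit(s), prepend 3 zero(s) on the left.
  001110  ->  keep [001], discard [110], prepend 000
= 000001

Answer: 000001 (1)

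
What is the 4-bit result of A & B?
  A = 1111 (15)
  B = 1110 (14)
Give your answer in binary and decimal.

Apply & to each column (1 only where both bits are 1):
  1111
& 1110
------
  1110

Answer: 1110 (14)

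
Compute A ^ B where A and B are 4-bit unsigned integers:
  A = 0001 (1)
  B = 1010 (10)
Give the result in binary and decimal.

Apply ^ to each column (1 where bits differ):
  0001
^ 1010
------
  1011

Answer: 1011 (11)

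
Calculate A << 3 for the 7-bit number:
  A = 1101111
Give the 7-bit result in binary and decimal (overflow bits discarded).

Shift left by 3: drop the top 3 bit(s), append 3 zero(s) on the right.
  1101111  ->  discard [110], keep [1111], append 000
= 1111000

Answer: 1111000 (120)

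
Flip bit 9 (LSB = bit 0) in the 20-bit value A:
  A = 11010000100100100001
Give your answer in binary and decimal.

Mask = 1 << 9 = 00000000001000000000
Bit 9 of A is 0; XOR with the mask flips it to 1.
  11010000100100100001
^ 00000000001000000000
----------------------
  11010000101100100001

Answer: 11010000101100100001 (854817)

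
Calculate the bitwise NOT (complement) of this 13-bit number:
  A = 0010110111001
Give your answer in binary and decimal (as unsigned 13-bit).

Flip each bit (0->1, 1->0):
  0010110111001
  1101001000110

Answer: 1101001000110 (6726)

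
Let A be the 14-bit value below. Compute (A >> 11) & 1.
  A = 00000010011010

Bit 11 is the 12th from the right.
  00000010011010
    ^
That bit is 0.

Answer: 0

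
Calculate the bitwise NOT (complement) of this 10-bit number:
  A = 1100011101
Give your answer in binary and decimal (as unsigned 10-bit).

Flip each bit (0->1, 1->0):
  1100011101
  0011100010

Answer: 0011100010 (226)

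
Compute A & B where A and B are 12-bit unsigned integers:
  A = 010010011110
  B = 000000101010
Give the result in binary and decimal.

Apply & to each column (1 only where both bits are 1):
  010010011110
& 000000101010
--------------
  000000001010

Answer: 000000001010 (10)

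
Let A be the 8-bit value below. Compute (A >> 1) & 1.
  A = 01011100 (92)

Bit 1 is the 2nd from the right.
  01011100
        ^
That bit is 0.

Answer: 0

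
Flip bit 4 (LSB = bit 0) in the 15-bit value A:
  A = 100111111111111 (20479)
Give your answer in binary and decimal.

Mask = 1 << 4 = 000000000010000
Bit 4 of A is 1; XOR with the mask flips it to 0.
  100111111111111
^ 000000000010000
-----------------
  100111111101111

Answer: 100111111101111 (20463)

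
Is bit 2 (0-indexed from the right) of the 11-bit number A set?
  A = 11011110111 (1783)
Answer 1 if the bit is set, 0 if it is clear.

Bit 2 is the 3rd from the right.
  11011110111
          ^
That bit is 1.

Answer: 1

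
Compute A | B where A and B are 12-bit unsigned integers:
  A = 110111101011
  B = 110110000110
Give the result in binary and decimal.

Apply | to each column (1 where either bit is 1):
  110111101011
| 110110000110
--------------
  110111101111

Answer: 110111101111 (3567)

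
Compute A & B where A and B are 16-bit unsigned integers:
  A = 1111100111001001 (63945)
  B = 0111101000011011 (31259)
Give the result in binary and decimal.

Apply & to each column (1 only where both bits are 1):
  1111100111001001
& 0111101000011011
------------------
  0111100000001001

Answer: 0111100000001001 (30729)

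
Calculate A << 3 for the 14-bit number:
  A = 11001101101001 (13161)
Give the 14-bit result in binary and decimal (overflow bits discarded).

Shift left by 3: drop the top 3 bit(s), append 3 zero(s) on the right.
  11001101101001  ->  discard [110], keep [01101101001], append 000
= 01101101001000

Answer: 01101101001000 (6984)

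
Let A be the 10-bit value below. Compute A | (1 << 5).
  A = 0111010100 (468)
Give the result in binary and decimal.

Mask = 1 << 5 = 0000100000
Bit 5 of A is 0, so OR-ing with the mask flips it to 1.
  0111010100
| 0000100000
------------
  0111110100

Answer: 0111110100 (500)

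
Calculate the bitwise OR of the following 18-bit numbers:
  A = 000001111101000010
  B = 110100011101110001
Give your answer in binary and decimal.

Apply | to each column (1 where either bit is 1):
  000001111101000010
| 110100011101110001
--------------------
  110101111101110011

Answer: 110101111101110011 (221043)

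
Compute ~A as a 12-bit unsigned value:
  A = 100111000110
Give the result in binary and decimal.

Flip each bit (0->1, 1->0):
  100111000110
  011000111001

Answer: 011000111001 (1593)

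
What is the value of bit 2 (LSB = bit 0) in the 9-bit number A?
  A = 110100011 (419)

Bit 2 is the 3rd from the right.
  110100011
        ^
That bit is 0.

Answer: 0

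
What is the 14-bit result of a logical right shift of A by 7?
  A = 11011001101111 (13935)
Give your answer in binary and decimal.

Logical shift right by 7: drop the bottom 7 bit(s), prepend 7 zero(s) on the left.
  11011001101111  ->  keep [1101100], discard [1101111], prepend 0000000
= 00000001101100

Answer: 00000001101100 (108)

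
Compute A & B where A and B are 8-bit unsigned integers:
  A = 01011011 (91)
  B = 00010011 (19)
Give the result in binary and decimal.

Apply & to each column (1 only where both bits are 1):
  01011011
& 00010011
----------
  00010011

Answer: 00010011 (19)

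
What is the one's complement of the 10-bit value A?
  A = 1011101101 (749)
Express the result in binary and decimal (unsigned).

Flip each bit (0->1, 1->0):
  1011101101
  0100010010

Answer: 0100010010 (274)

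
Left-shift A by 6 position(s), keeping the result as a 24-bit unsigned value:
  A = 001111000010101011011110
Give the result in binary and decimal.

Shift left by 6: drop the top 6 bit(s), append 6 zero(s) on the right.
  001111000010101011011110  ->  discard [001111], keep [000010101011011110], append 000000
= 000010101011011110000000

Answer: 000010101011011110000000 (702336)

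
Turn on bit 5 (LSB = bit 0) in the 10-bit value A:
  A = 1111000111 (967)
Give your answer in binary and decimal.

Mask = 1 << 5 = 0000100000
Bit 5 of A is 0, so OR-ing with the mask flips it to 1.
  1111000111
| 0000100000
------------
  1111100111

Answer: 1111100111 (999)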